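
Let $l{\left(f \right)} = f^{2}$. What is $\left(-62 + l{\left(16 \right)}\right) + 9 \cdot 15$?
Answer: $329$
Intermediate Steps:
$\left(-62 + l{\left(16 \right)}\right) + 9 \cdot 15 = \left(-62 + 16^{2}\right) + 9 \cdot 15 = \left(-62 + 256\right) + 135 = 194 + 135 = 329$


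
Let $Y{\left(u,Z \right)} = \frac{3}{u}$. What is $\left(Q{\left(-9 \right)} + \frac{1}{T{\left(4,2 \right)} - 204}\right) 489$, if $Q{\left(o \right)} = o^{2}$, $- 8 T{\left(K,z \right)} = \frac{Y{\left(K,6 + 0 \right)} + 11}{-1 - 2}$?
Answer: $\frac{773794089}{19537} \approx 39607.0$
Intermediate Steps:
$T{\left(K,z \right)} = \frac{11}{24} + \frac{1}{8 K}$ ($T{\left(K,z \right)} = - \frac{\left(\frac{3}{K} + 11\right) \frac{1}{-1 - 2}}{8} = - \frac{\left(11 + \frac{3}{K}\right) \frac{1}{-3}}{8} = - \frac{\left(11 + \frac{3}{K}\right) \left(- \frac{1}{3}\right)}{8} = - \frac{- \frac{11}{3} - \frac{1}{K}}{8} = \frac{11}{24} + \frac{1}{8 K}$)
$\left(Q{\left(-9 \right)} + \frac{1}{T{\left(4,2 \right)} - 204}\right) 489 = \left(\left(-9\right)^{2} + \frac{1}{\frac{3 + 11 \cdot 4}{24 \cdot 4} - 204}\right) 489 = \left(81 + \frac{1}{\frac{1}{24} \cdot \frac{1}{4} \left(3 + 44\right) - 204}\right) 489 = \left(81 + \frac{1}{\frac{1}{24} \cdot \frac{1}{4} \cdot 47 - 204}\right) 489 = \left(81 + \frac{1}{\frac{47}{96} - 204}\right) 489 = \left(81 + \frac{1}{- \frac{19537}{96}}\right) 489 = \left(81 - \frac{96}{19537}\right) 489 = \frac{1582401}{19537} \cdot 489 = \frac{773794089}{19537}$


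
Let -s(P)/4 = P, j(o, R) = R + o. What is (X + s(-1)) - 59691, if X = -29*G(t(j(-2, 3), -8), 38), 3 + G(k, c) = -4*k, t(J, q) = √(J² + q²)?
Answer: -59600 + 116*√65 ≈ -58665.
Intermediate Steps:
s(P) = -4*P
G(k, c) = -3 - 4*k
X = 87 + 116*√65 (X = -29*(-3 - 4*√((3 - 2)² + (-8)²)) = -29*(-3 - 4*√(1² + 64)) = -29*(-3 - 4*√(1 + 64)) = -29*(-3 - 4*√65) = 87 + 116*√65 ≈ 1022.2)
(X + s(-1)) - 59691 = ((87 + 116*√65) - 4*(-1)) - 59691 = ((87 + 116*√65) + 4) - 59691 = (91 + 116*√65) - 59691 = -59600 + 116*√65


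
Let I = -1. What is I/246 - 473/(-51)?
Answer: 12923/1394 ≈ 9.2704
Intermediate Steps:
I/246 - 473/(-51) = -1/246 - 473/(-51) = -1*1/246 - 473*(-1/51) = -1/246 + 473/51 = 12923/1394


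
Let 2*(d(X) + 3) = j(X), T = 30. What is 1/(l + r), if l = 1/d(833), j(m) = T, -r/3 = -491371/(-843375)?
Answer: -3373500/5615327 ≈ -0.60077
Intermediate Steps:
r = -491371/281125 (r = -(-1474113)/(-843375) = -(-1474113)*(-1)/843375 = -3*491371/843375 = -491371/281125 ≈ -1.7479)
j(m) = 30
d(X) = 12 (d(X) = -3 + (½)*30 = -3 + 15 = 12)
l = 1/12 ≈ 0.083333
1/(l + r) = 1/(1/12 - 491371/281125) = 1/(-5615327/3373500) = -3373500/5615327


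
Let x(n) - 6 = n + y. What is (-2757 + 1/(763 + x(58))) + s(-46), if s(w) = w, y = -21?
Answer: -2259217/806 ≈ -2803.0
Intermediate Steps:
x(n) = -15 + n (x(n) = 6 + (n - 21) = 6 + (-21 + n) = -15 + n)
(-2757 + 1/(763 + x(58))) + s(-46) = (-2757 + 1/(763 + (-15 + 58))) - 46 = (-2757 + 1/(763 + 43)) - 46 = (-2757 + 1/806) - 46 = -2222141/806 - 46 = -2259217/806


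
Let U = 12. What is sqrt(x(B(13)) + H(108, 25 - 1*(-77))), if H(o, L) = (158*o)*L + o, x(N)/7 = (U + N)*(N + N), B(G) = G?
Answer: sqrt(1745186) ≈ 1321.1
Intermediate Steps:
x(N) = 14*N*(12 + N) (x(N) = 7*((12 + N)*(N + N)) = 7*((12 + N)*(2*N)) = 7*(2*N*(12 + N)) = 14*N*(12 + N))
H(o, L) = o + 158*L*o (H(o, L) = 158*L*o + o = o + 158*L*o)
sqrt(x(B(13)) + H(108, 25 - 1*(-77))) = sqrt(14*13*(12 + 13) + 108*(1 + 158*(25 - 1*(-77)))) = sqrt(14*13*25 + 108*(1 + 158*(25 + 77))) = sqrt(4550 + 108*(1 + 158*102)) = sqrt(4550 + 108*(1 + 16116)) = sqrt(4550 + 108*16117) = sqrt(4550 + 1740636) = sqrt(1745186)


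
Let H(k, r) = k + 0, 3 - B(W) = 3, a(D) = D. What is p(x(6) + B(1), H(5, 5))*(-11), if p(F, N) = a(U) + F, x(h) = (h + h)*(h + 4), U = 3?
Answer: -1353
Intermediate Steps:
B(W) = 0 (B(W) = 3 - 1*3 = 3 - 3 = 0)
x(h) = 2*h*(4 + h) (x(h) = (2*h)*(4 + h) = 2*h*(4 + h))
H(k, r) = k
p(F, N) = 3 + F
p(x(6) + B(1), H(5, 5))*(-11) = (3 + (2*6*(4 + 6) + 0))*(-11) = (3 + (2*6*10 + 0))*(-11) = (3 + (120 + 0))*(-11) = (3 + 120)*(-11) = 123*(-11) = -1353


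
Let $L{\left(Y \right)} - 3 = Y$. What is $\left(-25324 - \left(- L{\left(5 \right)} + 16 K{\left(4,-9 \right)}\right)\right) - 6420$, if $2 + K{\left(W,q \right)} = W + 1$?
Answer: $-31784$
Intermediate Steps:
$K{\left(W,q \right)} = -1 + W$ ($K{\left(W,q \right)} = -2 + \left(W + 1\right) = -2 + \left(1 + W\right) = -1 + W$)
$L{\left(Y \right)} = 3 + Y$
$\left(-25324 - \left(- L{\left(5 \right)} + 16 K{\left(4,-9 \right)}\right)\right) - 6420 = \left(-25324 + \left(\left(3 + 5\right) - 16 \left(-1 + 4\right)\right)\right) - 6420 = \left(-25324 + \left(8 - 48\right)\right) - 6420 = \left(-25324 - 40\right) - 6420 = -25364 - 6420 = -31784$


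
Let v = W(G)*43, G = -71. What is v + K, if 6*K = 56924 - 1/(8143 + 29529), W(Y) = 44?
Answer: 2572093471/226032 ≈ 11379.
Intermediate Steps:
v = 1892 (v = 44*43 = 1892)
K = 2144440927/226032 (K = (56924 - 1/(8143 + 29529))/6 = (56924 - 1/37672)/6 = (⅙)*(2144440927/37672) = 2144440927/226032 ≈ 9487.3)
v + K = 1892 + 2144440927/226032 = 2572093471/226032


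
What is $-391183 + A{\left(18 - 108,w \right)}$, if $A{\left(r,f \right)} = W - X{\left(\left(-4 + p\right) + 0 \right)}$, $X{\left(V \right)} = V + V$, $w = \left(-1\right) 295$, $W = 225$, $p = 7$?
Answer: $-390964$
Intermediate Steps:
$w = -295$
$X{\left(V \right)} = 2 V$
$A{\left(r,f \right)} = 219$ ($A{\left(r,f \right)} = 225 - 2 \left(\left(-4 + 7\right) + 0\right) = 225 - 2 \left(3 + 0\right) = 225 - 2 \cdot 3 = 225 - 6 = 219$)
$-391183 + A{\left(18 - 108,w \right)} = -391183 + 219 = -390964$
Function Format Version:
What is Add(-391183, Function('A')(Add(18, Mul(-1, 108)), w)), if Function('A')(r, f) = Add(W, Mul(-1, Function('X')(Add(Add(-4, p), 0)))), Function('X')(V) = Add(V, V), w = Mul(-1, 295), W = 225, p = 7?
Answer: -390964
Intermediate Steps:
w = -295
Function('X')(V) = Mul(2, V)
Function('A')(r, f) = 219 (Function('A')(r, f) = Add(225, Mul(-1, Mul(2, Add(Add(-4, 7), 0)))) = Add(225, Mul(-1, Mul(2, Add(3, 0)))) = Add(225, Mul(-1, Mul(2, 3))) = Add(225, Mul(-1, 6)) = Add(225, -6) = 219)
Add(-391183, Function('A')(Add(18, Mul(-1, 108)), w)) = Add(-391183, 219) = -390964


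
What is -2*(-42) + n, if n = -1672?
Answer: -1588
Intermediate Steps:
-2*(-42) + n = -2*(-42) - 1672 = 84 - 1672 = -1588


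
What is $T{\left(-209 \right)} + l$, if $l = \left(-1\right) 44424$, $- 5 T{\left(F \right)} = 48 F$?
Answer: $- \frac{212088}{5} \approx -42418.0$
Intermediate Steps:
$T{\left(F \right)} = - \frac{48 F}{5}$
$l = -44424$
$T{\left(-209 \right)} + l = \left(- \frac{48}{5}\right) \left(-209\right) - 44424 = \frac{10032}{5} - 44424 = - \frac{212088}{5}$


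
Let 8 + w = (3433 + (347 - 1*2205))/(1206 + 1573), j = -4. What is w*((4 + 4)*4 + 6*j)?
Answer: -23608/397 ≈ -59.466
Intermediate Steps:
w = -2951/397 (w = -8 + (3433 + (347 - 1*2205))/(1206 + 1573) = -8 + (3433 + (347 - 2205))/2779 = -8 + (3433 - 1858)*(1/2779) = -8 + 1575*(1/2779) = -8 + 225/397 = -2951/397 ≈ -7.4333)
w*((4 + 4)*4 + 6*j) = -2951*((4 + 4)*4 + 6*(-4))/397 = -2951*(8*4 - 24)/397 = -2951*(32 - 24)/397 = -2951/397*8 = -23608/397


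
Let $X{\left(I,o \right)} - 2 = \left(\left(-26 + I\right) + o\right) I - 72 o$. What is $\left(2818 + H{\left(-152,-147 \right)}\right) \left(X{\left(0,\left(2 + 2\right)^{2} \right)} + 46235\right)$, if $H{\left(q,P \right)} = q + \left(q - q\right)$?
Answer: $120196610$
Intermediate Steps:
$X{\left(I,o \right)} = 2 - 72 o + I \left(-26 + I + o\right)$ ($X{\left(I,o \right)} = 2 + \left(\left(\left(-26 + I\right) + o\right) I - 72 o\right) = 2 + \left(\left(-26 + I + o\right) I - 72 o\right) = 2 + \left(I \left(-26 + I + o\right) - 72 o\right) = 2 + \left(- 72 o + I \left(-26 + I + o\right)\right) = 2 - 72 o + I \left(-26 + I + o\right)$)
$H{\left(q,P \right)} = q$ ($H{\left(q,P \right)} = q + 0 = q$)
$\left(2818 + H{\left(-152,-147 \right)}\right) \left(X{\left(0,\left(2 + 2\right)^{2} \right)} + 46235\right) = \left(2818 - 152\right) \left(\left(2 + 0^{2} - 72 \left(2 + 2\right)^{2} - 0 + 0 \left(2 + 2\right)^{2}\right) + 46235\right) = 2666 \left(\left(2 + 0 - 72 \cdot 4^{2} + 0 + 0 \cdot 4^{2}\right) + 46235\right) = 2666 \left(\left(2 + 0 - 1152 + 0 + 0 \cdot 16\right) + 46235\right) = 2666 \left(\left(2 + 0 - 1152 + 0 + 0\right) + 46235\right) = 2666 \left(-1150 + 46235\right) = 2666 \cdot 45085 = 120196610$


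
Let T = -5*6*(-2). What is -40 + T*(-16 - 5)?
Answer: -1300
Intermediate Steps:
T = 60 (T = -30*(-2) = 60)
-40 + T*(-16 - 5) = -40 + 60*(-16 - 5) = -40 + 60*(-21) = -40 - 1260 = -1300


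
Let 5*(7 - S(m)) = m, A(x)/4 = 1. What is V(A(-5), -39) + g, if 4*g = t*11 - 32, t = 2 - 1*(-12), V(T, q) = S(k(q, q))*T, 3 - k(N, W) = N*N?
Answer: 12729/10 ≈ 1272.9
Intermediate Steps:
A(x) = 4 (A(x) = 4*1 = 4)
k(N, W) = 3 - N² (k(N, W) = 3 - N*N = 3 - N²)
S(m) = 7 - m/5
V(T, q) = T*(32/5 + q²/5) (V(T, q) = (7 - (3 - q²)/5)*T = (7 + (-⅗ + q²/5))*T = (32/5 + q²/5)*T = T*(32/5 + q²/5))
t = 14 (t = 2 + 12 = 14)
g = 61/2 (g = (14*11 - 32)/4 = (154 - 32)/4 = (¼)*122 = 61/2 ≈ 30.500)
V(A(-5), -39) + g = (⅕)*4*(32 + (-39)²) + 61/2 = (⅕)*4*(32 + 1521) + 61/2 = (⅕)*4*1553 + 61/2 = 6212/5 + 61/2 = 12729/10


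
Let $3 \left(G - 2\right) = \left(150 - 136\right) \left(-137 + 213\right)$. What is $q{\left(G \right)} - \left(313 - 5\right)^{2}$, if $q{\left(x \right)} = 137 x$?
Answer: $- \frac{138002}{3} \approx -46001.0$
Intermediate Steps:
$G = \frac{1070}{3}$ ($G = 2 + \frac{\left(150 - 136\right) \left(-137 + 213\right)}{3} = 2 + \frac{14 \cdot 76}{3} = 2 + \frac{1}{3} \cdot 1064 = 2 + \frac{1064}{3} = \frac{1070}{3} \approx 356.67$)
$q{\left(G \right)} - \left(313 - 5\right)^{2} = 137 \cdot \frac{1070}{3} - \left(313 - 5\right)^{2} = \frac{146590}{3} - 308^{2} = \frac{146590}{3} - 94864 = - \frac{138002}{3}$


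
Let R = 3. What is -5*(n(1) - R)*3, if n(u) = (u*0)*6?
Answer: 45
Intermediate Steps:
n(u) = 0 (n(u) = 0*6 = 0)
-5*(n(1) - R)*3 = -5*(0 - 1*3)*3 = -5*(0 - 3)*3 = -5*(-3)*3 = 15*3 = 45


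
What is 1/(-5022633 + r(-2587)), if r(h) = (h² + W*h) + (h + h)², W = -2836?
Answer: 1/35776944 ≈ 2.7951e-8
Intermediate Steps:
r(h) = -2836*h + 5*h² (r(h) = (h² - 2836*h) + (h + h)² = (h² - 2836*h) + (2*h)² = (h² - 2836*h) + 4*h² = -2836*h + 5*h²)
1/(-5022633 + r(-2587)) = 1/(-5022633 - 2587*(-2836 + 5*(-2587))) = 1/(-5022633 - 2587*(-2836 - 12935)) = 1/(-5022633 - 2587*(-15771)) = 1/(-5022633 + 40799577) = 1/35776944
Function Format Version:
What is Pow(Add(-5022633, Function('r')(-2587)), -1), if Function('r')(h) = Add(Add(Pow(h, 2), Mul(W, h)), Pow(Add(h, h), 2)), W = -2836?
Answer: Rational(1, 35776944) ≈ 2.7951e-8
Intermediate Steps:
Function('r')(h) = Add(Mul(-2836, h), Mul(5, Pow(h, 2))) (Function('r')(h) = Add(Add(Pow(h, 2), Mul(-2836, h)), Pow(Add(h, h), 2)) = Add(Add(Pow(h, 2), Mul(-2836, h)), Pow(Mul(2, h), 2)) = Add(Add(Pow(h, 2), Mul(-2836, h)), Mul(4, Pow(h, 2))) = Add(Mul(-2836, h), Mul(5, Pow(h, 2))))
Pow(Add(-5022633, Function('r')(-2587)), -1) = Pow(Add(-5022633, Mul(-2587, Add(-2836, Mul(5, -2587)))), -1) = Pow(Add(-5022633, Mul(-2587, Add(-2836, -12935))), -1) = Pow(Add(-5022633, Mul(-2587, -15771)), -1) = Pow(Add(-5022633, 40799577), -1) = Pow(35776944, -1) = Rational(1, 35776944)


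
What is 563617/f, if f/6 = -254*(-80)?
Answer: 563617/121920 ≈ 4.6228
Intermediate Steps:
f = 121920 (f = 6*(-254*(-80)) = 6*20320 = 121920)
563617/f = 563617/121920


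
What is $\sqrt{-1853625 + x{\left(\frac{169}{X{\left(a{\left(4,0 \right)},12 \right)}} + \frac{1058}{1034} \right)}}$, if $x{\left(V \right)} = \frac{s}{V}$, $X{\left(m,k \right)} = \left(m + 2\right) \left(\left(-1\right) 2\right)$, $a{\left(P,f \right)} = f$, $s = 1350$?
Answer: $\frac{5 i \sqrt{6653721457689}}{9473} \approx 1361.5 i$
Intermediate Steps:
$X{\left(m,k \right)} = -4 - 2 m$ ($X{\left(m,k \right)} = \left(2 + m\right) \left(-2\right) = -4 - 2 m$)
$x{\left(V \right)} = \frac{1350}{V}$
$\sqrt{-1853625 + x{\left(\frac{169}{X{\left(a{\left(4,0 \right)},12 \right)}} + \frac{1058}{1034} \right)}} = \sqrt{-1853625 + \frac{1350}{\frac{169}{-4 - 0} + \frac{1058}{1034}}} = \sqrt{-1853625 + \frac{1350}{\frac{169}{-4 + 0} + 1058 \cdot \frac{1}{1034}}} = \sqrt{-1853625 + \frac{1350}{\frac{169}{-4} + \frac{529}{517}}} = \sqrt{-1853625 + \frac{1350}{169 \left(- \frac{1}{4}\right) + \frac{529}{517}}} = \sqrt{-1853625 + \frac{1350}{- \frac{169}{4} + \frac{529}{517}}} = \sqrt{-1853625 + \frac{1350}{- \frac{85257}{2068}}} = \sqrt{-1853625 + 1350 \left(- \frac{2068}{85257}\right)} = \sqrt{-1853625 - \frac{310200}{9473}} = \sqrt{- \frac{17559699825}{9473}} = \frac{5 i \sqrt{6653721457689}}{9473}$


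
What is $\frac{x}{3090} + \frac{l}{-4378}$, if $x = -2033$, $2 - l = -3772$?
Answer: $- \frac{10281067}{6764010} \approx -1.52$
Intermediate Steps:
$l = 3774$ ($l = 2 - -3772 = 2 + 3772 = 3774$)
$\frac{x}{3090} + \frac{l}{-4378} = - \frac{2033}{3090} + \frac{3774}{-4378} = \left(-2033\right) \frac{1}{3090} + 3774 \left(- \frac{1}{4378}\right) = - \frac{2033}{3090} - \frac{1887}{2189} = - \frac{10281067}{6764010}$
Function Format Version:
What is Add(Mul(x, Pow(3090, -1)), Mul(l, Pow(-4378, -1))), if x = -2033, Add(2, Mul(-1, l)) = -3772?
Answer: Rational(-10281067, 6764010) ≈ -1.5200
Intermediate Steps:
l = 3774 (l = Add(2, Mul(-1, -3772)) = Add(2, 3772) = 3774)
Add(Mul(x, Pow(3090, -1)), Mul(l, Pow(-4378, -1))) = Add(Mul(-2033, Pow(3090, -1)), Mul(3774, Pow(-4378, -1))) = Add(Mul(-2033, Rational(1, 3090)), Mul(3774, Rational(-1, 4378))) = Add(Rational(-2033, 3090), Rational(-1887, 2189)) = Rational(-10281067, 6764010)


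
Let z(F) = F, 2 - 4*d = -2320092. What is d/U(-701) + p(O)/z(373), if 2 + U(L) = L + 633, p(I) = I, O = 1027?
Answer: -61793393/7460 ≈ -8283.3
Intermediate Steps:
d = 1160047/2 (d = ½ - ¼*(-2320092) = ½ + 580023 = 1160047/2 ≈ 5.8002e+5)
U(L) = 631 + L (U(L) = -2 + (L + 633) = -2 + (633 + L) = 631 + L)
d/U(-701) + p(O)/z(373) = 1160047/(2*(631 - 701)) + 1027/373 = (1160047/2)/(-70) + 1027*(1/373) = (1160047/2)*(-1/70) + 1027/373 = -165721/20 + 1027/373 = -61793393/7460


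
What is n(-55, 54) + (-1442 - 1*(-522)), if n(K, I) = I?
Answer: -866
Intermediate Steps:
n(-55, 54) + (-1442 - 1*(-522)) = 54 + (-1442 - 1*(-522)) = 54 + (-1442 + 522) = 54 - 920 = -866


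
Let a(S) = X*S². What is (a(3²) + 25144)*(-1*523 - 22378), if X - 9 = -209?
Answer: -204826544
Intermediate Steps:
X = -200 (X = 9 - 209 = -200)
a(S) = -200*S²
(a(3²) + 25144)*(-1*523 - 22378) = (-200*(3²)² + 25144)*(-1*523 - 22378) = (-200*9² + 25144)*(-523 - 22378) = (-200*81 + 25144)*(-22901) = (-16200 + 25144)*(-22901) = 8944*(-22901) = -204826544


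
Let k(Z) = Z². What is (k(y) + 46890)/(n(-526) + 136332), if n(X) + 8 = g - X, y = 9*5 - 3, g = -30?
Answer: 24327/68410 ≈ 0.35561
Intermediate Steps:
y = 42 (y = 45 - 3 = 42)
n(X) = -38 - X (n(X) = -8 + (-30 - X) = -38 - X)
(k(y) + 46890)/(n(-526) + 136332) = (42² + 46890)/((-38 - 1*(-526)) + 136332) = (1764 + 46890)/((-38 + 526) + 136332) = 48654/(488 + 136332) = 48654/136820 = 48654*(1/136820) = 24327/68410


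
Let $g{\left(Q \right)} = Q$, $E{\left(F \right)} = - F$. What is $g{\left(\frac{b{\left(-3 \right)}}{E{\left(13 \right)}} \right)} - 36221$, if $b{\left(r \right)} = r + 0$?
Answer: $- \frac{470870}{13} \approx -36221.0$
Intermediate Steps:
$b{\left(r \right)} = r$
$g{\left(\frac{b{\left(-3 \right)}}{E{\left(13 \right)}} \right)} - 36221 = - \frac{3}{\left(-1\right) 13} - 36221 = - \frac{3}{-13} - 36221 = \left(-3\right) \left(- \frac{1}{13}\right) - 36221 = \frac{3}{13} - 36221 = - \frac{470870}{13}$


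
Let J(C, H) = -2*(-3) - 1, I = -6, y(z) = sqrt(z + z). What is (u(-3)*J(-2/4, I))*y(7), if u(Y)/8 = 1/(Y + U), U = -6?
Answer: -40*sqrt(14)/9 ≈ -16.630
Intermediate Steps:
y(z) = sqrt(2)*sqrt(z) (y(z) = sqrt(2*z) = sqrt(2)*sqrt(z))
J(C, H) = 5 (J(C, H) = 6 - 1 = 5)
u(Y) = 8/(-6 + Y) (u(Y) = 8/(Y - 6) = 8/(-6 + Y))
(u(-3)*J(-2/4, I))*y(7) = ((8/(-6 - 3))*5)*(sqrt(2)*sqrt(7)) = ((8/(-9))*5)*sqrt(14) = ((8*(-1/9))*5)*sqrt(14) = (-8/9*5)*sqrt(14) = -40*sqrt(14)/9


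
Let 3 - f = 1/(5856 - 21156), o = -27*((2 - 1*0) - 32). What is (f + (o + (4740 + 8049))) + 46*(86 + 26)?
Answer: 286936201/15300 ≈ 18754.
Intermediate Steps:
o = 810 (o = -27*((2 + 0) - 32) = -27*(2 - 32) = -27*(-30) = 810)
f = 45901/15300 (f = 3 - 1/(5856 - 21156) = 3 - 1/(-15300) = 3 - 1*(-1/15300) = 3 + 1/15300 = 45901/15300 ≈ 3.0001)
(f + (o + (4740 + 8049))) + 46*(86 + 26) = (45901/15300 + (810 + (4740 + 8049))) + 46*(86 + 26) = (45901/15300 + (810 + 12789)) + 46*112 = (45901/15300 + 13599) + 5152 = 208110601/15300 + 5152 = 286936201/15300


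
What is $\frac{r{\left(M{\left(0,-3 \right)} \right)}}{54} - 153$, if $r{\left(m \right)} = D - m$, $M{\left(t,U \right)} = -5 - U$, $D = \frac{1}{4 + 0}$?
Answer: $- \frac{3671}{24} \approx -152.96$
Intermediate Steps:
$D = \frac{1}{4} \approx 0.25$
$r{\left(m \right)} = \frac{1}{4} - m$
$\frac{r{\left(M{\left(0,-3 \right)} \right)}}{54} - 153 = \frac{\frac{1}{4} - \left(-5 - -3\right)}{54} - 153 = \left(\frac{1}{4} - \left(-5 + 3\right)\right) \frac{1}{54} - 153 = \left(\frac{1}{4} - -2\right) \frac{1}{54} - 153 = \left(\frac{1}{4} + 2\right) \frac{1}{54} - 153 = \frac{9}{4} \cdot \frac{1}{54} - 153 = \frac{1}{24} - 153 = - \frac{3671}{24}$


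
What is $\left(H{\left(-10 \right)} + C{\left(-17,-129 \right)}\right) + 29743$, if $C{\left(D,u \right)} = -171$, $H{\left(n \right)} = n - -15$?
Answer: $29577$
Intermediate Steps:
$H{\left(n \right)} = 15 + n$ ($H{\left(n \right)} = n + 15 = 15 + n$)
$\left(H{\left(-10 \right)} + C{\left(-17,-129 \right)}\right) + 29743 = \left(\left(15 - 10\right) - 171\right) + 29743 = \left(5 - 171\right) + 29743 = -166 + 29743 = 29577$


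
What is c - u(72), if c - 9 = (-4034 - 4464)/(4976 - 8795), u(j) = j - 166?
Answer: 401855/3819 ≈ 105.23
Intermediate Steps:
u(j) = -166 + j
c = 42869/3819 (c = 9 + (-4034 - 4464)/(4976 - 8795) = 9 - 8498/(-3819) = 9 - 8498*(-1/3819) = 9 + 8498/3819 = 42869/3819 ≈ 11.225)
c - u(72) = 42869/3819 - (-166 + 72) = 42869/3819 - 1*(-94) = 42869/3819 + 94 = 401855/3819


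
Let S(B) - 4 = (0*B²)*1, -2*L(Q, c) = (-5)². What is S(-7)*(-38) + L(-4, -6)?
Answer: -329/2 ≈ -164.50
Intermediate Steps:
L(Q, c) = -25/2 (L(Q, c) = -½*(-5)² = -½*25 = -25/2)
S(B) = 4 (S(B) = 4 + (0*B²)*1 = 4 + 0*1 = 4 + 0 = 4)
S(-7)*(-38) + L(-4, -6) = 4*(-38) - 25/2 = -152 - 25/2 = -329/2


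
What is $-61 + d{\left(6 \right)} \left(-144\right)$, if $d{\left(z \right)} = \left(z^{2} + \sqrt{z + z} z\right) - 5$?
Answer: $-4525 - 1728 \sqrt{3} \approx -7518.0$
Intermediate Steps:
$d{\left(z \right)} = -5 + z^{2} + \sqrt{2} z^{\frac{3}{2}}$ ($d{\left(z \right)} = \left(z^{2} + \sqrt{2 z} z\right) - 5 = \left(z^{2} + \sqrt{2} \sqrt{z} z\right) - 5 = \left(z^{2} + \sqrt{2} z^{\frac{3}{2}}\right) - 5 = -5 + z^{2} + \sqrt{2} z^{\frac{3}{2}}$)
$-61 + d{\left(6 \right)} \left(-144\right) = -61 + \left(-5 + 6^{2} + \sqrt{2} \cdot 6^{\frac{3}{2}}\right) \left(-144\right) = -61 + \left(-5 + 36 + \sqrt{2} \cdot 6 \sqrt{6}\right) \left(-144\right) = -61 + \left(-5 + 36 + 12 \sqrt{3}\right) \left(-144\right) = -61 + \left(31 + 12 \sqrt{3}\right) \left(-144\right) = -61 - \left(4464 + 1728 \sqrt{3}\right) = -4525 - 1728 \sqrt{3}$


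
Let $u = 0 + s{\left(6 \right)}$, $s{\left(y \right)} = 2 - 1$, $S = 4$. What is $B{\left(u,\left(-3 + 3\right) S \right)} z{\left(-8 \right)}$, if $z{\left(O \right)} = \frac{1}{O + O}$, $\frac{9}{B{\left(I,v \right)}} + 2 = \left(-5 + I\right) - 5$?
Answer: $\frac{9}{176} \approx 0.051136$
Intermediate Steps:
$s{\left(y \right)} = 1$
$u = 1$ ($u = 0 + 1 = 1$)
$B{\left(I,v \right)} = \frac{9}{-12 + I}$ ($B{\left(I,v \right)} = \frac{9}{-2 + \left(\left(-5 + I\right) - 5\right)} = \frac{9}{-2 + \left(-10 + I\right)} = \frac{9}{-12 + I}$)
$z{\left(O \right)} = \frac{1}{2 O}$
$B{\left(u,\left(-3 + 3\right) S \right)} z{\left(-8 \right)} = \frac{9}{-12 + 1} \frac{1}{2 \left(-8\right)} = \frac{9}{-11} \cdot \frac{1}{2} \left(- \frac{1}{8}\right) = 9 \left(- \frac{1}{11}\right) \left(- \frac{1}{16}\right) = \left(- \frac{9}{11}\right) \left(- \frac{1}{16}\right) = \frac{9}{176}$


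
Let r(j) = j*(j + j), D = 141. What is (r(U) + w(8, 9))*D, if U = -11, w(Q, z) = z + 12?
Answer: 37083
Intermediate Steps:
w(Q, z) = 12 + z
r(j) = 2*j² (r(j) = j*(2*j) = 2*j²)
(r(U) + w(8, 9))*D = (2*(-11)² + (12 + 9))*141 = (2*121 + 21)*141 = (242 + 21)*141 = 263*141 = 37083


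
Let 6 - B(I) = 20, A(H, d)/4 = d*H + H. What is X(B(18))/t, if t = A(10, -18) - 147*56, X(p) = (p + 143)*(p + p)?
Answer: 903/2228 ≈ 0.40530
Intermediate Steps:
A(H, d) = 4*H + 4*H*d (A(H, d) = 4*(d*H + H) = 4*(H*d + H) = 4*(H + H*d) = 4*H + 4*H*d)
B(I) = -14 (B(I) = 6 - 1*20 = 6 - 20 = -14)
X(p) = 2*p*(143 + p) (X(p) = (143 + p)*(2*p) = 2*p*(143 + p))
t = -8912 (t = 4*10*(1 - 18) - 147*56 = 4*10*(-17) - 8232 = -680 - 8232 = -8912)
X(B(18))/t = (2*(-14)*(143 - 14))/(-8912) = (2*(-14)*129)*(-1/8912) = -3612*(-1/8912) = 903/2228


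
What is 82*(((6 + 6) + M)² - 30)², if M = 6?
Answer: 7087752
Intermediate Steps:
82*(((6 + 6) + M)² - 30)² = 82*(((6 + 6) + 6)² - 30)² = 82*((12 + 6)² - 30)² = 82*(18² - 30)² = 82*(324 - 30)² = 82*294² = 82*86436 = 7087752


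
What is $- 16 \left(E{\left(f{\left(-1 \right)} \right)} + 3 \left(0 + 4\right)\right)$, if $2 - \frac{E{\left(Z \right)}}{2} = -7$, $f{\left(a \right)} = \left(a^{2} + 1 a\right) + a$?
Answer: $-480$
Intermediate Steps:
$f{\left(a \right)} = a^{2} + 2 a$ ($f{\left(a \right)} = \left(a^{2} + a\right) + a = \left(a + a^{2}\right) + a = a^{2} + 2 a$)
$E{\left(Z \right)} = 18$ ($E{\left(Z \right)} = 4 - -14 = 4 + 14 = 18$)
$- 16 \left(E{\left(f{\left(-1 \right)} \right)} + 3 \left(0 + 4\right)\right) = - 16 \left(18 + 3 \left(0 + 4\right)\right) = - 16 \left(18 + 3 \cdot 4\right) = - 16 \left(18 + 12\right) = \left(-16\right) 30 = -480$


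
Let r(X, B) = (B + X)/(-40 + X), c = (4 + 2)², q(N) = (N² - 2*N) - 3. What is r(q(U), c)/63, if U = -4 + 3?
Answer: -1/70 ≈ -0.014286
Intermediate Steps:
U = -1
q(N) = -3 + N² - 2*N
c = 36 (c = 6² = 36)
r(X, B) = (B + X)/(-40 + X)
r(q(U), c)/63 = ((36 + (-3 + (-1)² - 2*(-1)))/(-40 + (-3 + (-1)² - 2*(-1))))/63 = ((36 + (-3 + 1 + 2))/(-40 + (-3 + 1 + 2)))*(1/63) = ((36 + 0)/(-40 + 0))*(1/63) = (36/(-40))*(1/63) = -1/40*36*(1/63) = -9/10*1/63 = -1/70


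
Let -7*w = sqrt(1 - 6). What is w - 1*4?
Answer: -4 - I*sqrt(5)/7 ≈ -4.0 - 0.31944*I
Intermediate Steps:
w = -I*sqrt(5)/7 (w = -sqrt(1 - 6)/7 = -I*sqrt(5)/7 ≈ -0.31944*I)
w - 1*4 = -I*sqrt(5)/7 - 1*4 = -I*sqrt(5)/7 - 4 = -4 - I*sqrt(5)/7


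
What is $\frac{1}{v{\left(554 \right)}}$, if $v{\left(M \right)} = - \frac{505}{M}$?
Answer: $- \frac{554}{505} \approx -1.097$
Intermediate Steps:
$\frac{1}{v{\left(554 \right)}} = \frac{1}{\left(-505\right) \frac{1}{554}} = \frac{1}{- \frac{505}{554}} = - \frac{554}{505}$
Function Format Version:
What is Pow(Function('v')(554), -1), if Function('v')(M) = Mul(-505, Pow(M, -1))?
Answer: Rational(-554, 505) ≈ -1.0970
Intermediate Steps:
Pow(Function('v')(554), -1) = Pow(Mul(-505, Pow(554, -1)), -1) = Pow(Mul(-505, Rational(1, 554)), -1) = Pow(Rational(-505, 554), -1) = Rational(-554, 505)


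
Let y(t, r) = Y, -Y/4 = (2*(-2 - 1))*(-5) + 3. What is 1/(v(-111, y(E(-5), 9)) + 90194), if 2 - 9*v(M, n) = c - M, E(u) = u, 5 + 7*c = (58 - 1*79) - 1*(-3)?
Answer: 63/5681482 ≈ 1.1089e-5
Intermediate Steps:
c = -23/7 (c = -5/7 + ((58 - 1*79) - 1*(-3))/7 = -5/7 + ((58 - 79) + 3)/7 = -5/7 + (-21 + 3)/7 = -5/7 + (⅐)*(-18) = -5/7 - 18/7 = -23/7 ≈ -3.2857)
Y = -132 (Y = -4*((2*(-2 - 1))*(-5) + 3) = -4*((2*(-3))*(-5) + 3) = -4*(-6*(-5) + 3) = -4*(30 + 3) = -4*33 = -132)
y(t, r) = -132
v(M, n) = 37/63 + M/9 (v(M, n) = 2/9 - (-23/7 - M)/9 = 2/9 + (23/63 + M/9) = 37/63 + M/9)
1/(v(-111, y(E(-5), 9)) + 90194) = 1/((37/63 + (⅑)*(-111)) + 90194) = 1/((37/63 - 37/3) + 90194) = 1/(-740/63 + 90194) = 1/(5681482/63) = 63/5681482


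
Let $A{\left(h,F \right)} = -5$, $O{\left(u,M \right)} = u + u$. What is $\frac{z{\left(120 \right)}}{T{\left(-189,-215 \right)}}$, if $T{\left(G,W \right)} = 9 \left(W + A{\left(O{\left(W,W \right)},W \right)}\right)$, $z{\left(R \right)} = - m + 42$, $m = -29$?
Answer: $- \frac{71}{1980} \approx -0.035859$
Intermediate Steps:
$O{\left(u,M \right)} = 2 u$
$z{\left(R \right)} = 71$ ($z{\left(R \right)} = \left(-1\right) \left(-29\right) + 42 = 29 + 42 = 71$)
$T{\left(G,W \right)} = -45 + 9 W$ ($T{\left(G,W \right)} = 9 \left(W - 5\right) = 9 \left(-5 + W\right) = -45 + 9 W$)
$\frac{z{\left(120 \right)}}{T{\left(-189,-215 \right)}} = \frac{71}{-45 + 9 \left(-215\right)} = \frac{71}{-45 - 1935} = \frac{71}{-1980} = 71 \left(- \frac{1}{1980}\right) = - \frac{71}{1980}$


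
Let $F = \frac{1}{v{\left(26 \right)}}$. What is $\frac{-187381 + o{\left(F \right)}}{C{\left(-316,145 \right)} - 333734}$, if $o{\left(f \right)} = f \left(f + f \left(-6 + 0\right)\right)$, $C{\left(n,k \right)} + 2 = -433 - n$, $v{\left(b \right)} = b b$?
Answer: $\frac{85628619861}{152562808528} \approx 0.56127$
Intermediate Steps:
$v{\left(b \right)} = b^{2}$
$F = \frac{1}{676}$ ($F = \frac{1}{26^{2}} = \frac{1}{676} \approx 0.0014793$)
$C{\left(n,k \right)} = -435 - n$ ($C{\left(n,k \right)} = -2 - \left(433 + n\right) = -435 - n$)
$o{\left(f \right)} = - 5 f^{2}$ ($o{\left(f \right)} = f \left(f + f \left(-6\right)\right) = f \left(f - 6 f\right) = f \left(- 5 f\right) = - 5 f^{2}$)
$\frac{-187381 + o{\left(F \right)}}{C{\left(-316,145 \right)} - 333734} = \frac{-187381 - \frac{5}{456976}}{\left(-435 - -316\right) - 333734} = \frac{-187381 - \frac{5}{456976}}{\left(-435 + 316\right) - 333734} = \frac{-187381 - \frac{5}{456976}}{-119 - 333734} = - \frac{85628619861}{456976 \left(-333853\right)} = \left(- \frac{85628619861}{456976}\right) \left(- \frac{1}{333853}\right) = \frac{85628619861}{152562808528}$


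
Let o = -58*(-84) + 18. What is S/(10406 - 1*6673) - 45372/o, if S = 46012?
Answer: 9270834/3042395 ≈ 3.0472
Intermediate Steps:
o = 4890 (o = 4872 + 18 = 4890)
S/(10406 - 1*6673) - 45372/o = 46012/(10406 - 1*6673) - 45372/4890 = 46012/(10406 - 6673) - 45372*1/4890 = 46012/3733 - 7562/815 = 9270834/3042395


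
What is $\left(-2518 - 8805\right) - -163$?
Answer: $-11160$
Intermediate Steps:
$\left(-2518 - 8805\right) - -163 = -11323 + \left(-37 + 200\right) = -11323 + 163 = -11160$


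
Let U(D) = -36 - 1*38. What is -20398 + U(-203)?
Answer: -20472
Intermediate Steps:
U(D) = -74 (U(D) = -36 - 38 = -74)
-20398 + U(-203) = -20398 - 74 = -20472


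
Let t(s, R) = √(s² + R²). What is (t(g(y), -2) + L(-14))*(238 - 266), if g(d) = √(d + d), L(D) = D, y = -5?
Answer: 392 - 28*I*√6 ≈ 392.0 - 68.586*I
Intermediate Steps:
g(d) = √2*√d (g(d) = √(2*d) = √2*√d)
t(s, R) = √(R² + s²)
(t(g(y), -2) + L(-14))*(238 - 266) = (√((-2)² + (√2*√(-5))²) - 14)*(238 - 266) = (√(4 + (√2*(I*√5))²) - 14)*(-28) = (√(4 + (I*√10)²) - 14)*(-28) = (√(4 - 10) - 14)*(-28) = (√(-6) - 14)*(-28) = (I*√6 - 14)*(-28) = (-14 + I*√6)*(-28) = 392 - 28*I*√6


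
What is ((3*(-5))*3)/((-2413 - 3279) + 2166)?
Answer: 45/3526 ≈ 0.012762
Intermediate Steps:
((3*(-5))*3)/((-2413 - 3279) + 2166) = (-15*3)/(-5692 + 2166) = -45/(-3526) = -45*(-1/3526) = 45/3526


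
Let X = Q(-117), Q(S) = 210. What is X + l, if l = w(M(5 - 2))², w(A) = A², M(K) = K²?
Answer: 6771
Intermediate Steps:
X = 210
l = 6561 (l = (((5 - 2)²)²)² = ((3²)²)² = (9²)² = 81² = 6561)
X + l = 210 + 6561 = 6771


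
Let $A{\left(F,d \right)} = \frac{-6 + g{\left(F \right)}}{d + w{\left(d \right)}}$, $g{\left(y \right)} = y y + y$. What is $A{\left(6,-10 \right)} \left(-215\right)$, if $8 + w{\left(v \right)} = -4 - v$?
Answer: $645$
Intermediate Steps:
$g{\left(y \right)} = y + y^{2}$ ($g{\left(y \right)} = y^{2} + y = y + y^{2}$)
$w{\left(v \right)} = -12 - v$ ($w{\left(v \right)} = -8 - \left(4 + v\right) = -12 - v$)
$A{\left(F,d \right)} = \frac{1}{2} - \frac{F \left(1 + F\right)}{12}$ ($A{\left(F,d \right)} = \frac{-6 + F \left(1 + F\right)}{d - \left(12 + d\right)} = \frac{-6 + F \left(1 + F\right)}{-12} = \left(-6 + F \left(1 + F\right)\right) \left(- \frac{1}{12}\right) = \frac{1}{2} - \frac{F \left(1 + F\right)}{12}$)
$A{\left(6,-10 \right)} \left(-215\right) = \left(\frac{1}{2} - \frac{1 + 6}{2}\right) \left(-215\right) = \left(\frac{1}{2} - \frac{1}{2} \cdot 7\right) \left(-215\right) = \left(\frac{1}{2} - \frac{7}{2}\right) \left(-215\right) = \left(-3\right) \left(-215\right) = 645$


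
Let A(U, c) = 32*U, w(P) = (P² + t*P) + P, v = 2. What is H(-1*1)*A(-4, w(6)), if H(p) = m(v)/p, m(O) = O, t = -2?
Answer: 256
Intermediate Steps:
w(P) = P² - P (w(P) = (P² - 2*P) + P = P² - P)
H(p) = 2/p
H(-1*1)*A(-4, w(6)) = (2/((-1*1)))*(32*(-4)) = (2/(-1))*(-128) = (2*(-1))*(-128) = -2*(-128) = 256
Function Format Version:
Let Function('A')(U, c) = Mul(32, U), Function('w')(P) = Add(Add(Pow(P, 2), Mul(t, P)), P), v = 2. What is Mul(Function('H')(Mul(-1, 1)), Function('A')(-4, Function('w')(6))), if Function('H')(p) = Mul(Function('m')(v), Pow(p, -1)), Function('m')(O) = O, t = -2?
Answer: 256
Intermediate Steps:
Function('w')(P) = Add(Pow(P, 2), Mul(-1, P)) (Function('w')(P) = Add(Add(Pow(P, 2), Mul(-2, P)), P) = Add(Pow(P, 2), Mul(-1, P)))
Function('H')(p) = Mul(2, Pow(p, -1))
Mul(Function('H')(Mul(-1, 1)), Function('A')(-4, Function('w')(6))) = Mul(Mul(2, Pow(Mul(-1, 1), -1)), Mul(32, -4)) = Mul(Mul(2, Pow(-1, -1)), -128) = Mul(Mul(2, -1), -128) = Mul(-2, -128) = 256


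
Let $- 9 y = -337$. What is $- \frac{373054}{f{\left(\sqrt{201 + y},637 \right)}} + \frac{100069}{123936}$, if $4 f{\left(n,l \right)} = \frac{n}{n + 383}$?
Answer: $- \frac{184939182107}{123936} - \frac{857278092 \sqrt{2146}}{1073} \approx -3.8504 \cdot 10^{7}$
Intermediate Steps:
$y = \frac{337}{9}$ ($y = \left(- \frac{1}{9}\right) \left(-337\right) = \frac{337}{9} \approx 37.444$)
$f{\left(n,l \right)} = \frac{n}{4 \left(383 + n\right)}$ ($f{\left(n,l \right)} = \frac{\frac{1}{n + 383} n}{4} = \frac{\frac{1}{383 + n} n}{4} = \frac{n \frac{1}{383 + n}}{4} = \frac{n}{4 \left(383 + n\right)}$)
$- \frac{373054}{f{\left(\sqrt{201 + y},637 \right)}} + \frac{100069}{123936} = - \frac{373054}{\frac{1}{4} \sqrt{201 + \frac{337}{9}} \frac{1}{383 + \sqrt{201 + \frac{337}{9}}}} + \frac{100069}{123936} = - \frac{373054}{\frac{1}{4} \sqrt{\frac{2146}{9}} \frac{1}{383 + \sqrt{\frac{2146}{9}}}} + 100069 \cdot \frac{1}{123936} = - \frac{373054}{\frac{1}{4} \frac{\sqrt{2146}}{3} \frac{1}{383 + \frac{\sqrt{2146}}{3}}} + \frac{100069}{123936} = - \frac{373054}{\frac{1}{12} \sqrt{2146} \frac{1}{383 + \frac{\sqrt{2146}}{3}}} + \frac{100069}{123936} = - 373054 \frac{6 \sqrt{2146} \left(383 + \frac{\sqrt{2146}}{3}\right)}{1073} + \frac{100069}{123936} = - \frac{2238324 \sqrt{2146} \left(383 + \frac{\sqrt{2146}}{3}\right)}{1073} + \frac{100069}{123936} = \frac{100069}{123936} - \frac{2238324 \sqrt{2146} \left(383 + \frac{\sqrt{2146}}{3}\right)}{1073}$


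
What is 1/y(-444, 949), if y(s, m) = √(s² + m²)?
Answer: √1097737/1097737 ≈ 0.00095444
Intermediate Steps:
y(s, m) = √(m² + s²)
1/y(-444, 949) = 1/(√(949² + (-444)²)) = 1/(√(900601 + 197136)) = 1/(√1097737) = √1097737/1097737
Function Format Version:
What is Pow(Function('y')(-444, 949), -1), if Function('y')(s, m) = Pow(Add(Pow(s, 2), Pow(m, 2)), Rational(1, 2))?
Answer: Mul(Rational(1, 1097737), Pow(1097737, Rational(1, 2))) ≈ 0.00095444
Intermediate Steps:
Function('y')(s, m) = Pow(Add(Pow(m, 2), Pow(s, 2)), Rational(1, 2))
Pow(Function('y')(-444, 949), -1) = Pow(Pow(Add(Pow(949, 2), Pow(-444, 2)), Rational(1, 2)), -1) = Pow(Pow(Add(900601, 197136), Rational(1, 2)), -1) = Pow(Pow(1097737, Rational(1, 2)), -1) = Mul(Rational(1, 1097737), Pow(1097737, Rational(1, 2)))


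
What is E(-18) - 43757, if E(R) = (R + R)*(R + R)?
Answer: -42461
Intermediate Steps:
E(R) = 4*R**2 (E(R) = (2*R)*(2*R) = 4*R**2)
E(-18) - 43757 = 4*(-18)**2 - 43757 = 4*324 - 43757 = 1296 - 43757 = -42461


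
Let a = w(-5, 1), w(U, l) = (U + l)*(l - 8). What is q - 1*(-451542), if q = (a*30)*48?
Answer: 491862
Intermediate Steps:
w(U, l) = (-8 + l)*(U + l) (w(U, l) = (U + l)*(-8 + l) = (-8 + l)*(U + l))
a = 28 (a = 1² - 8*(-5) - 8*1 - 5*1 = 1 + 40 - 8 - 5 = 28)
q = 40320 (q = (28*30)*48 = 840*48 = 40320)
q - 1*(-451542) = 40320 - 1*(-451542) = 40320 + 451542 = 491862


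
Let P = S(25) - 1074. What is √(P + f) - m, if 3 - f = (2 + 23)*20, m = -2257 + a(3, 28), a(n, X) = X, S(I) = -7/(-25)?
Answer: 2229 + 2*I*√9817/5 ≈ 2229.0 + 39.632*I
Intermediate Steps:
S(I) = 7/25 (S(I) = -7*(-1/25) = 7/25)
P = -26843/25 (P = 7/25 - 1074 = -26843/25 ≈ -1073.7)
m = -2229 (m = -2257 + 28 = -2229)
f = -497 (f = 3 - (2 + 23)*20 = 3 - 25*20 = 3 - 1*500 = 3 - 500 = -497)
√(P + f) - m = √(-26843/25 - 497) - 1*(-2229) = √(-39268/25) + 2229 = 2*I*√9817/5 + 2229 = 2229 + 2*I*√9817/5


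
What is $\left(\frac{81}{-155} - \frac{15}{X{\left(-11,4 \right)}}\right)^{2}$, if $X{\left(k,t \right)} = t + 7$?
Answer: $\frac{10342656}{2907025} \approx 3.5578$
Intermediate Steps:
$X{\left(k,t \right)} = 7 + t$
$\left(\frac{81}{-155} - \frac{15}{X{\left(-11,4 \right)}}\right)^{2} = \left(\frac{81}{-155} - \frac{15}{7 + 4}\right)^{2} = \left(81 \left(- \frac{1}{155}\right) - \frac{15}{11}\right)^{2} = \left(- \frac{81}{155} - \frac{15}{11}\right)^{2} = \left(- \frac{3216}{1705}\right)^{2} = \frac{10342656}{2907025}$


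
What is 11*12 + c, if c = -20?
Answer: 112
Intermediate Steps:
11*12 + c = 11*12 - 20 = 132 - 20 = 112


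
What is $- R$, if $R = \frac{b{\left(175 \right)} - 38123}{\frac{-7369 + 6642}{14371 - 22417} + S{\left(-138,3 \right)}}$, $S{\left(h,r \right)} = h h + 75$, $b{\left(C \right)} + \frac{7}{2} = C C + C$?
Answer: $\frac{58949019}{153832201} \approx 0.3832$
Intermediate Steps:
$b{\left(C \right)} = - \frac{7}{2} + C + C^{2}$ ($b{\left(C \right)} = - \frac{7}{2} + \left(C C + C\right) = - \frac{7}{2} + \left(C^{2} + C\right) = - \frac{7}{2} + \left(C + C^{2}\right) = - \frac{7}{2} + C + C^{2}$)
$S{\left(h,r \right)} = 75 + h^{2}$ ($S{\left(h,r \right)} = h^{2} + 75 = 75 + h^{2}$)
$R = - \frac{58949019}{153832201}$ ($R = \frac{\left(- \frac{7}{2} + 175 + 175^{2}\right) - 38123}{\frac{-7369 + 6642}{14371 - 22417} + \left(75 + \left(-138\right)^{2}\right)} = \frac{\left(- \frac{7}{2} + 175 + 30625\right) - 38123}{- \frac{727}{-8046} + \left(75 + 19044\right)} = \frac{\frac{61593}{2} - 38123}{\left(-727\right) \left(- \frac{1}{8046}\right) + 19119} = - \frac{14653}{2 \left(\frac{727}{8046} + 19119\right)} = - \frac{14653}{2 \cdot \frac{153832201}{8046}} = \left(- \frac{14653}{2}\right) \frac{8046}{153832201} = - \frac{58949019}{153832201} \approx -0.3832$)
$- R = \left(-1\right) \left(- \frac{58949019}{153832201}\right) = \frac{58949019}{153832201}$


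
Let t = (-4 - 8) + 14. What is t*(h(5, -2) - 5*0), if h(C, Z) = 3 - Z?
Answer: 10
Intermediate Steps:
t = 2 (t = -12 + 14 = 2)
t*(h(5, -2) - 5*0) = 2*((3 - 1*(-2)) - 5*0) = 2*((3 + 2) + 0) = 2*(5 + 0) = 2*5 = 10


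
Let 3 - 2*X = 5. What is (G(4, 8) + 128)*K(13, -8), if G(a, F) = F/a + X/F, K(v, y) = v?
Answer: 13507/8 ≈ 1688.4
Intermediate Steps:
X = -1 (X = 3/2 - ½*5 = 3/2 - 5/2 = -1)
G(a, F) = -1/F + F/a (G(a, F) = F/a - 1/F = -1/F + F/a)
(G(4, 8) + 128)*K(13, -8) = ((-1/8 + 8/4) + 128)*13 = ((-1*⅛ + 8*(¼)) + 128)*13 = ((-⅛ + 2) + 128)*13 = (15/8 + 128)*13 = (1039/8)*13 = 13507/8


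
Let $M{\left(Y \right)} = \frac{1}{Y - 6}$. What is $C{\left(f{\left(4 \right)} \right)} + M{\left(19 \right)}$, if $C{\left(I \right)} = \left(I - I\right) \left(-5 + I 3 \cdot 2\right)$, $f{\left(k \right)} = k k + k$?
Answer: $\frac{1}{13} \approx 0.076923$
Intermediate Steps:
$M{\left(Y \right)} = \frac{1}{-6 + Y}$
$f{\left(k \right)} = k + k^{2}$ ($f{\left(k \right)} = k^{2} + k = k + k^{2}$)
$C{\left(I \right)} = 0$ ($C{\left(I \right)} = 0 \left(-5 + 3 I 2\right) = 0 \left(-5 + 6 I\right) = 0$)
$C{\left(f{\left(4 \right)} \right)} + M{\left(19 \right)} = 0 + \frac{1}{-6 + 19} = 0 + \frac{1}{13} = \frac{1}{13}$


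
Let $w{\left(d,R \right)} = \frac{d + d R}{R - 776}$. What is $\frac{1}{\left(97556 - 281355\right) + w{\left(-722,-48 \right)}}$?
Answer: $- \frac{412}{75742155} \approx -5.4395 \cdot 10^{-6}$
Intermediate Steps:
$w{\left(d,R \right)} = \frac{d + R d}{-776 + R}$
$\frac{1}{\left(97556 - 281355\right) + w{\left(-722,-48 \right)}} = \frac{1}{\left(97556 - 281355\right) - \frac{722 \left(1 - 48\right)}{-776 - 48}} = \frac{1}{\left(97556 - 281355\right) - 722 \frac{1}{-824} \left(-47\right)} = \frac{1}{-183799 - \left(- \frac{361}{412}\right) \left(-47\right)} = \frac{1}{-183799 - \frac{16967}{412}} = \frac{1}{- \frac{75742155}{412}} = - \frac{412}{75742155}$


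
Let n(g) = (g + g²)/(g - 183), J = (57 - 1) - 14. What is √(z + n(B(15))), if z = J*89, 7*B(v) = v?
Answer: √8154474167/1477 ≈ 61.139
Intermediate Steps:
B(v) = v/7
J = 42 (J = 56 - 14 = 42)
n(g) = (g + g²)/(-183 + g)
z = 3738 (z = 42*89 = 3738)
√(z + n(B(15))) = √(3738 + ((⅐)*15)*(1 + (⅐)*15)/(-183 + (⅐)*15)) = √(3738 + 15*(1 + 15/7)/(7*(-183 + 15/7))) = √(3738 + (15/7)*(22/7)/(-1266/7)) = √(3738 + (15/7)*(-7/1266)*(22/7)) = √(3738 - 55/1477) = √(5520971/1477) = √8154474167/1477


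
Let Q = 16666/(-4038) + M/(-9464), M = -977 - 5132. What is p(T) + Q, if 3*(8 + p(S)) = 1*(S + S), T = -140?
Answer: -667596043/6369272 ≈ -104.82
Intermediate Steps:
M = -6109
p(S) = -8 + 2*S/3 (p(S) = -8 + (1*(S + S))/3 = -8 + (1*(2*S))/3 = -8 + (2*S)/3 = -8 + 2*S/3)
Q = -66529441/19107816 (Q = 16666/(-4038) - 6109/(-9464) = 16666*(-1/4038) - 6109*(-1/9464) = -8333/2019 + 6109/9464 = -66529441/19107816 ≈ -3.4818)
p(T) + Q = (-8 + (⅔)*(-140)) - 66529441/19107816 = (-8 - 280/3) - 66529441/19107816 = -304/3 - 66529441/19107816 = -667596043/6369272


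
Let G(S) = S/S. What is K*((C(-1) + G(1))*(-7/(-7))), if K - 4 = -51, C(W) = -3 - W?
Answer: 47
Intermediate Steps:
G(S) = 1
K = -47 (K = 4 - 51 = -47)
K*((C(-1) + G(1))*(-7/(-7))) = -47*((-3 - 1*(-1)) + 1)*(-7/(-7)) = -47*((-3 + 1) + 1)*(-7*(-⅐)) = -47*(-2 + 1) = -(-47) = -47*(-1) = 47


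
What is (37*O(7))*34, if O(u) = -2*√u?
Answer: -2516*√7 ≈ -6656.7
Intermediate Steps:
(37*O(7))*34 = (37*(-2*√7))*34 = -74*√7*34 = -2516*√7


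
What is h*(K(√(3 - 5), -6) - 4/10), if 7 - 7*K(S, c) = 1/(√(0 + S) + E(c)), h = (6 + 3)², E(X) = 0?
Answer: 243/5 + 81*2^(¾)*I^(3/2)/14 ≈ 41.72 + 6.8804*I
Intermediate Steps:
h = 81 (h = 9² = 81)
K(S, c) = 1 - 1/(7*√S) (K(S, c) = 1 - 1/(7*(√(0 + S) + 0)) = 1 - 1/(7*(√S + 0)) = 1 - 1/(7*√S))
h*(K(√(3 - 5), -6) - 4/10) = 81*((1 - 1/(7*(3 - 5)^(¼))) - 4/10) = 81*((1 - (-(-2)^(¾)/2)/7) - 4*⅒) = 81*((1 - 2^(¾)*(-I^(3/2))/2/7) - ⅖) = 81*((1 - 2^(¾)*(-I^(3/2))/14) - ⅖) = 81*((1 + 2^(¾)*I^(3/2)/14) - ⅖) = 81*(⅗ + 2^(¾)*I^(3/2)/14) = 243/5 + 81*2^(¾)*I^(3/2)/14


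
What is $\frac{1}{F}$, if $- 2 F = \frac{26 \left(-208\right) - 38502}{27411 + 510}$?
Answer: $\frac{27921}{21955} \approx 1.2717$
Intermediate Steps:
$F = \frac{21955}{27921}$ ($F = - \frac{\left(26 \left(-208\right) - 38502\right) \frac{1}{27411 + 510}}{2} = - \frac{\left(-5408 - 38502\right) \frac{1}{27921}}{2} = - \frac{\left(-43910\right) \frac{1}{27921}}{2} = \left(- \frac{1}{2}\right) \left(- \frac{43910}{27921}\right) = \frac{21955}{27921} \approx 0.78633$)
$\frac{1}{F} = \frac{1}{\frac{21955}{27921}} = \frac{27921}{21955}$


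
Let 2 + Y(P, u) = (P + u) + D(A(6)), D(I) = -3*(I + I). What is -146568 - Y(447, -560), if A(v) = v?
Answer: -146417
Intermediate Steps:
D(I) = -6*I
Y(P, u) = -38 + P + u (Y(P, u) = -2 + ((P + u) - 6*6) = -2 + ((P + u) - 36) = -2 + (-36 + P + u) = -38 + P + u)
-146568 - Y(447, -560) = -146568 - (-38 + 447 - 560) = -146568 - 1*(-151) = -146568 + 151 = -146417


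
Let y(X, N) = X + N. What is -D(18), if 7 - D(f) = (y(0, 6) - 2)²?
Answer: 9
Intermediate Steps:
y(X, N) = N + X
D(f) = -9 (D(f) = 7 - ((6 + 0) - 2)² = 7 - (6 - 2)² = 7 - 1*4² = 7 - 1*16 = 7 - 16 = -9)
-D(18) = -1*(-9) = 9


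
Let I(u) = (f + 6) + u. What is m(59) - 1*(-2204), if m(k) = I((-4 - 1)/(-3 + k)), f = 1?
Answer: 123811/56 ≈ 2210.9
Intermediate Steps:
I(u) = 7 + u (I(u) = (1 + 6) + u = 7 + u)
m(k) = 7 - 5/(-3 + k) (m(k) = 7 + (-4 - 1)/(-3 + k) = 7 - 5/(-3 + k))
m(59) - 1*(-2204) = (-26 + 7*59)/(-3 + 59) - 1*(-2204) = (-26 + 413)/56 + 2204 = (1/56)*387 + 2204 = 387/56 + 2204 = 123811/56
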